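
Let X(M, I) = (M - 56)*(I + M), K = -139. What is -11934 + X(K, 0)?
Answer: 15171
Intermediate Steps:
X(M, I) = (-56 + M)*(I + M)
-11934 + X(K, 0) = -11934 + ((-139)² - 56*0 - 56*(-139) + 0*(-139)) = -11934 + (19321 + 0 + 7784 + 0) = -11934 + 27105 = 15171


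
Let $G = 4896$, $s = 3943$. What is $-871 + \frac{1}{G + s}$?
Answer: $- \frac{7698768}{8839} \approx -871.0$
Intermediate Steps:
$-871 + \frac{1}{G + s} = -871 + \frac{1}{4896 + 3943} = -871 + \frac{1}{8839} = - \frac{7698768}{8839}$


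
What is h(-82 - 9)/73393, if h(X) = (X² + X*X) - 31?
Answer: 16531/73393 ≈ 0.22524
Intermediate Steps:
h(X) = -31 + 2*X² (h(X) = (X² + X²) - 31 = 2*X² - 31 = -31 + 2*X²)
h(-82 - 9)/73393 = (-31 + 2*(-82 - 9)²)/73393 = (-31 + 2*(-91)²)*(1/73393) = (-31 + 2*8281)*(1/73393) = (-31 + 16562)*(1/73393) = 16531*(1/73393) = 16531/73393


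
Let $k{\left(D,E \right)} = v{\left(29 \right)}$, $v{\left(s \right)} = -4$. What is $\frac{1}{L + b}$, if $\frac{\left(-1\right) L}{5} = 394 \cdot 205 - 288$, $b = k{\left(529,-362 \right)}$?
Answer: $- \frac{1}{402414} \approx -2.485 \cdot 10^{-6}$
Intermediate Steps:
$k{\left(D,E \right)} = -4$
$b = -4$
$L = -402410$ ($L = - 5 \left(394 \cdot 205 - 288\right) = - 5 \left(80770 - 288\right) = \left(-5\right) 80482 = -402410$)
$\frac{1}{L + b} = \frac{1}{-402410 - 4} = \frac{1}{-402414} = - \frac{1}{402414}$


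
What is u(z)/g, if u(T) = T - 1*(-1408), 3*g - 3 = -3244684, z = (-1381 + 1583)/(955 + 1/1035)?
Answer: -2087869317/1603563531053 ≈ -0.0013020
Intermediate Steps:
z = 104535/494213 (z = 202/(955 + 1/1035) = 202/(988426/1035) = 202*(1035/988426) = 104535/494213 ≈ 0.21152)
g = -3244681/3 (g = 1 + (⅓)*(-3244684) = 1 - 3244684/3 = -3244681/3 ≈ -1.0816e+6)
u(T) = 1408 + T (u(T) = T + 1408 = 1408 + T)
u(z)/g = (1408 + 104535/494213)/(-3244681/3) = (695956439/494213)*(-3/3244681) = -2087869317/1603563531053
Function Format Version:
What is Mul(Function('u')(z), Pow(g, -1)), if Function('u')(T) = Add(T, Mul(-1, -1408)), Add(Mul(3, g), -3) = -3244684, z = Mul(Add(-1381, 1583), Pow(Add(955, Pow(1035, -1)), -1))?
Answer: Rational(-2087869317, 1603563531053) ≈ -0.0013020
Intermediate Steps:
z = Rational(104535, 494213) (z = Mul(202, Pow(Add(955, Rational(1, 1035)), -1)) = Mul(202, Pow(Rational(988426, 1035), -1)) = Mul(202, Rational(1035, 988426)) = Rational(104535, 494213) ≈ 0.21152)
g = Rational(-3244681, 3) (g = Add(1, Mul(Rational(1, 3), -3244684)) = Add(1, Rational(-3244684, 3)) = Rational(-3244681, 3) ≈ -1.0816e+6)
Function('u')(T) = Add(1408, T) (Function('u')(T) = Add(T, 1408) = Add(1408, T))
Mul(Function('u')(z), Pow(g, -1)) = Mul(Add(1408, Rational(104535, 494213)), Pow(Rational(-3244681, 3), -1)) = Mul(Rational(695956439, 494213), Rational(-3, 3244681)) = Rational(-2087869317, 1603563531053)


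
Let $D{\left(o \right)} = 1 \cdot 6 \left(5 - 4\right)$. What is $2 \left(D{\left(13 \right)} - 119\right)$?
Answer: $-226$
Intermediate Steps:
$D{\left(o \right)} = 6$ ($D{\left(o \right)} = 6 \cdot 1 = 6$)
$2 \left(D{\left(13 \right)} - 119\right) = 2 \left(6 - 119\right) = 2 \left(-113\right) = -226$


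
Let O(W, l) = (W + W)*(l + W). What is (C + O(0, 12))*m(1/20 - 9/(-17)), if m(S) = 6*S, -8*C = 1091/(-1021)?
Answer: 644781/1388560 ≈ 0.46435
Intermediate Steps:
C = 1091/8168 (C = -1091/(8*(-1021)) = -1091*(-1)/(8*1021) = -⅛*(-1091/1021) = 1091/8168 ≈ 0.13357)
O(W, l) = 2*W*(W + l) (O(W, l) = (2*W)*(W + l) = 2*W*(W + l))
(C + O(0, 12))*m(1/20 - 9/(-17)) = (1091/8168 + 2*0*(0 + 12))*(6*(1/20 - 9/(-17))) = (1091/8168 + 2*0*12)*(6*(1*(1/20) - 9*(-1/17))) = (1091/8168 + 0)*(6*(1/20 + 9/17)) = 1091*(6*(197/340))/8168 = (1091/8168)*(591/170) = 644781/1388560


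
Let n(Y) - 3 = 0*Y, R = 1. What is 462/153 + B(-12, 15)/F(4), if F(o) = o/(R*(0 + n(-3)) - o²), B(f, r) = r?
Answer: -9329/204 ≈ -45.730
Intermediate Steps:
n(Y) = 3 (n(Y) = 3 + 0*Y = 3 + 0 = 3)
F(o) = o/(3 - o²) (F(o) = o/(1*(0 + 3) - o²) = o/(1*3 - o²) = o/(3 - o²))
462/153 + B(-12, 15)/F(4) = 462/153 + 15/((-1*4/(-3 + 4²))) = 462*(1/153) + 15/((-1*4/(-3 + 16))) = 154/51 + 15/((-1*4/13)) = 154/51 + 15/((-1*4*1/13)) = 154/51 + 15/(-4/13) = 154/51 + 15*(-13/4) = 154/51 - 195/4 = -9329/204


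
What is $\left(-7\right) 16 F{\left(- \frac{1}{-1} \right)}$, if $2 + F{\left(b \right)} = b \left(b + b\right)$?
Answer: $0$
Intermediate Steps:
$F{\left(b \right)} = -2 + 2 b^{2}$ ($F{\left(b \right)} = -2 + b \left(b + b\right) = -2 + b 2 b = -2 + 2 b^{2}$)
$\left(-7\right) 16 F{\left(- \frac{1}{-1} \right)} = \left(-7\right) 16 \left(-2 + 2 \left(- \frac{1}{-1}\right)^{2}\right) = - 112 \left(-2 + 2 \left(\left(-1\right) \left(-1\right)\right)^{2}\right) = - 112 \left(-2 + 2 \cdot 1^{2}\right) = - 112 \left(-2 + 2 \cdot 1\right) = - 112 \left(-2 + 2\right) = \left(-112\right) 0 = 0$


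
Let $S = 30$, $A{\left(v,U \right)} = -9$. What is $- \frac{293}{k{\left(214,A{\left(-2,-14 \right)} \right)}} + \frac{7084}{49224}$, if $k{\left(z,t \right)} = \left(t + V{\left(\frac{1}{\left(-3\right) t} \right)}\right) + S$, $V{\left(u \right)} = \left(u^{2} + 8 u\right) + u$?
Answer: $- \frac{371568617}{27342174} \approx -13.59$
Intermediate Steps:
$V{\left(u \right)} = u^{2} + 9 u$
$k{\left(z,t \right)} = 30 + t - \frac{9 - \frac{1}{3 t}}{3 t}$ ($k{\left(z,t \right)} = \left(t + \frac{9 + \frac{1}{\left(-3\right) t}}{\left(-3\right) t}\right) + 30 = \left(t + - \frac{1}{3 t} \left(9 - \frac{1}{3 t}\right)\right) + 30 = \left(t - \frac{9 - \frac{1}{3 t}}{3 t}\right) + 30 = 30 + t - \frac{9 - \frac{1}{3 t}}{3 t}$)
$- \frac{293}{k{\left(214,A{\left(-2,-14 \right)} \right)}} + \frac{7084}{49224} = - \frac{293}{30 - 9 - \frac{3}{-9} + \frac{1}{9 \cdot 81}} + \frac{7084}{49224} = - \frac{293}{30 - 9 - - \frac{1}{3} + \frac{1}{9} \cdot \frac{1}{81}} + 7084 \cdot \frac{1}{49224} = - \frac{293}{30 - 9 + \frac{1}{3} + \frac{1}{729}} + \frac{253}{1758} = - \frac{293}{\frac{15553}{729}} + \frac{253}{1758} = \left(-293\right) \frac{729}{15553} + \frac{253}{1758} = - \frac{213597}{15553} + \frac{253}{1758} = - \frac{371568617}{27342174}$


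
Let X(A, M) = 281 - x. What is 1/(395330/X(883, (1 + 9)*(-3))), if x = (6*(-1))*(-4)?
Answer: 257/395330 ≈ 0.00065009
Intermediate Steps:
x = 24 (x = -6*(-4) = 24)
X(A, M) = 257 (X(A, M) = 281 - 1*24 = 281 - 24 = 257)
1/(395330/X(883, (1 + 9)*(-3))) = 1/(395330/257) = 257/395330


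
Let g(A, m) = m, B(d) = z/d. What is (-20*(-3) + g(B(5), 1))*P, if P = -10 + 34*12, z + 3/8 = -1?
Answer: 24278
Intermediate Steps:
z = -11/8 (z = -3/8 - 1 = -11/8 ≈ -1.3750)
B(d) = -11/(8*d)
P = 398 (P = -10 + 408 = 398)
(-20*(-3) + g(B(5), 1))*P = (-20*(-3) + 1)*398 = (60 + 1)*398 = 61*398 = 24278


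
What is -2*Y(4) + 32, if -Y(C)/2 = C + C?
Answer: 64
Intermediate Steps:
Y(C) = -4*C (Y(C) = -2*(C + C) = -4*C)
-2*Y(4) + 32 = -(-8)*4 + 32 = -2*(-16) + 32 = 32 + 32 = 64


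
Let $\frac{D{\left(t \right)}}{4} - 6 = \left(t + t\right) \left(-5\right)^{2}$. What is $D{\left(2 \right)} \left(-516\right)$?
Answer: $-218784$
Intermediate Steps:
$D{\left(t \right)} = 24 + 200 t$ ($D{\left(t \right)} = 24 + 4 \left(t + t\right) \left(-5\right)^{2} = 24 + 4 \cdot 2 t 25 = 24 + 4 \cdot 50 t = 24 + 200 t$)
$D{\left(2 \right)} \left(-516\right) = \left(24 + 200 \cdot 2\right) \left(-516\right) = \left(24 + 400\right) \left(-516\right) = 424 \left(-516\right) = -218784$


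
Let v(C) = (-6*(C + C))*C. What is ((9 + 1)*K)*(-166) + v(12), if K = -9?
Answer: 13212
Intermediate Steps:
v(C) = -12*C² (v(C) = (-12*C)*C = -12*C²)
((9 + 1)*K)*(-166) + v(12) = ((9 + 1)*(-9))*(-166) - 12*12² = (10*(-9))*(-166) - 12*144 = -90*(-166) - 1728 = 14940 - 1728 = 13212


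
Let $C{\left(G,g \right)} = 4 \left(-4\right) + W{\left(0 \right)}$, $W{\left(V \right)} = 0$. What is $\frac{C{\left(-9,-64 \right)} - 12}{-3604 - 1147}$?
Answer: $\frac{28}{4751} \approx 0.0058935$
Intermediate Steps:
$C{\left(G,g \right)} = -16$ ($C{\left(G,g \right)} = 4 \left(-4\right) + 0 = -16 + 0 = -16$)
$\frac{C{\left(-9,-64 \right)} - 12}{-3604 - 1147} = \frac{-16 - 12}{-3604 - 1147} = - \frac{28}{-4751} = \left(-28\right) \left(- \frac{1}{4751}\right) = \frac{28}{4751}$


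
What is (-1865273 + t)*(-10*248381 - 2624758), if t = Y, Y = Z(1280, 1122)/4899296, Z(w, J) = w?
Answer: 1458899189550232872/153103 ≈ 9.5289e+12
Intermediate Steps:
Y = 40/153103 (Y = 1280/4899296 = 1280*(1/4899296) = 40/153103 ≈ 0.00026126)
t = 40/153103 ≈ 0.00026126
(-1865273 + t)*(-10*248381 - 2624758) = (-1865273 + 40/153103)*(-10*248381 - 2624758) = -285578892079*(-2483810 - 2624758)/153103 = -285578892079/153103*(-5108568) = 1458899189550232872/153103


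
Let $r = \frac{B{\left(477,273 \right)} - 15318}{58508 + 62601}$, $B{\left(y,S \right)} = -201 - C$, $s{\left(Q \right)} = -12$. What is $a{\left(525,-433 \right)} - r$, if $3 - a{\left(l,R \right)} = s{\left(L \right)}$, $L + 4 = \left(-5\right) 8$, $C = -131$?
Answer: $\frac{1832023}{121109} \approx 15.127$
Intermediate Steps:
$L = -44$ ($L = -4 - 40 = -44$)
$B{\left(y,S \right)} = -70$ ($B{\left(y,S \right)} = -201 - -131 = -201 + 131 = -70$)
$a{\left(l,R \right)} = 15$ ($a{\left(l,R \right)} = 3 - -12 = 3 + 12 = 15$)
$r = - \frac{15388}{121109}$ ($r = \frac{-70 - 15318}{58508 + 62601} = \frac{-70 - 15318}{121109} = \left(-15388\right) \frac{1}{121109} = - \frac{15388}{121109} \approx -0.12706$)
$a{\left(525,-433 \right)} - r = 15 - - \frac{15388}{121109} = 15 + \frac{15388}{121109} = \frac{1832023}{121109}$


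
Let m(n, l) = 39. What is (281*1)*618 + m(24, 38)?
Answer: 173697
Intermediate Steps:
(281*1)*618 + m(24, 38) = (281*1)*618 + 39 = 281*618 + 39 = 173658 + 39 = 173697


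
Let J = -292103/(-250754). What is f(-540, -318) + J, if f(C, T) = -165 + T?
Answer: -17260297/35822 ≈ -481.83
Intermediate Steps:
J = 41729/35822 (J = -292103*(-1/250754) = 41729/35822 ≈ 1.1649)
f(-540, -318) + J = (-165 - 318) + 41729/35822 = -483 + 41729/35822 = -17260297/35822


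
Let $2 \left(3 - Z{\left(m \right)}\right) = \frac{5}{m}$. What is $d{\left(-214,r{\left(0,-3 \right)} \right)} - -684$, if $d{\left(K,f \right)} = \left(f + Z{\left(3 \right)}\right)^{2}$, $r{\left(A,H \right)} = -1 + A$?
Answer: $\frac{24673}{36} \approx 685.36$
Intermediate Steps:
$Z{\left(m \right)} = 3 - \frac{5}{2 m}$ ($Z{\left(m \right)} = 3 - \frac{5 \frac{1}{m}}{2} = 3 - \frac{5}{2 m}$)
$d{\left(K,f \right)} = \left(\frac{13}{6} + f\right)^{2}$ ($d{\left(K,f \right)} = \left(f + \left(3 - \frac{5}{2 \cdot 3}\right)\right)^{2} = \left(f + \left(3 - \frac{5}{6}\right)\right)^{2} = \left(f + \frac{13}{6}\right)^{2} = \left(\frac{13}{6} + f\right)^{2}$)
$d{\left(-214,r{\left(0,-3 \right)} \right)} - -684 = \frac{\left(13 + 6 \left(-1 + 0\right)\right)^{2}}{36} - -684 = \frac{\left(13 + 6 \left(-1\right)\right)^{2}}{36} + 684 = \frac{\left(13 - 6\right)^{2}}{36} + 684 = \frac{7^{2}}{36} + 684 = \frac{1}{36} \cdot 49 + 684 = \frac{49}{36} + 684 = \frac{24673}{36}$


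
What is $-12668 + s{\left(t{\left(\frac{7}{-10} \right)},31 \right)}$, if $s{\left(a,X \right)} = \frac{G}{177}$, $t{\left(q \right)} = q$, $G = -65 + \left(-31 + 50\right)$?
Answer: $- \frac{2242282}{177} \approx -12668.0$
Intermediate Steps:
$G = -46$ ($G = -65 + 19 = -46$)
$s{\left(a,X \right)} = - \frac{46}{177}$
$-12668 + s{\left(t{\left(\frac{7}{-10} \right)},31 \right)} = -12668 - \frac{46}{177} = - \frac{2242282}{177}$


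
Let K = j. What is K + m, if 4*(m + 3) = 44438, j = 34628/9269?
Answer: 205961553/18538 ≈ 11110.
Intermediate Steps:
j = 34628/9269 (j = 34628*(1/9269) = 34628/9269 ≈ 3.7359)
m = 22213/2 (m = -3 + (¼)*44438 = -3 + 22219/2 = 22213/2 ≈ 11107.)
K = 34628/9269 ≈ 3.7359
K + m = 34628/9269 + 22213/2 = 205961553/18538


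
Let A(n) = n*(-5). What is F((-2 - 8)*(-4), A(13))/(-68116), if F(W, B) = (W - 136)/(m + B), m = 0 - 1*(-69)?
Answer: 6/17029 ≈ 0.00035234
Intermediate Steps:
m = 69 (m = 0 + 69 = 69)
A(n) = -5*n
F(W, B) = (-136 + W)/(69 + B) (F(W, B) = (W - 136)/(69 + B) = (-136 + W)/(69 + B))
F((-2 - 8)*(-4), A(13))/(-68116) = ((-136 + (-2 - 8)*(-4))/(69 - 5*13))/(-68116) = ((-136 - 10*(-4))/(69 - 65))*(-1/68116) = ((-136 + 40)/4)*(-1/68116) = ((¼)*(-96))*(-1/68116) = -24*(-1/68116) = 6/17029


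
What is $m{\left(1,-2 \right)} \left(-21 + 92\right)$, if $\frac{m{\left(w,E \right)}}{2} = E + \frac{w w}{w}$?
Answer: $-142$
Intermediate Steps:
$m{\left(w,E \right)} = 2 E + 2 w$ ($m{\left(w,E \right)} = 2 \left(E + \frac{w w}{w}\right) = 2 \left(E + \frac{w^{2}}{w}\right) = 2 \left(E + w\right) = 2 E + 2 w$)
$m{\left(1,-2 \right)} \left(-21 + 92\right) = \left(2 \left(-2\right) + 2 \cdot 1\right) \left(-21 + 92\right) = \left(-4 + 2\right) 71 = \left(-2\right) 71 = -142$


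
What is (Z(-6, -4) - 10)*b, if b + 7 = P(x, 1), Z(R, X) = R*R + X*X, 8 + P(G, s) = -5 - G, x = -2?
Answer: -756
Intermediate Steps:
P(G, s) = -13 - G (P(G, s) = -8 + (-5 - G) = -13 - G)
Z(R, X) = R² + X²
b = -18 (b = -7 + (-13 - 1*(-2)) = -7 + (-13 + 2) = -7 - 11 = -18)
(Z(-6, -4) - 10)*b = (((-6)² + (-4)²) - 10)*(-18) = ((36 + 16) - 10)*(-18) = (52 - 10)*(-18) = 42*(-18) = -756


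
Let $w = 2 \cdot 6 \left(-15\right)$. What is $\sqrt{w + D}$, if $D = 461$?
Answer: $\sqrt{281} \approx 16.763$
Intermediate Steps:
$w = -180$ ($w = 12 \left(-15\right) = -180$)
$\sqrt{w + D} = \sqrt{-180 + 461} = \sqrt{281}$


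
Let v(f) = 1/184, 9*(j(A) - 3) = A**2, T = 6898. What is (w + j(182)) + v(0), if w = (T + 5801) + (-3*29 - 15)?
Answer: 26960425/1656 ≈ 16280.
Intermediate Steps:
j(A) = 3 + A**2/9
v(f) = 1/184
w = 12597 (w = (6898 + 5801) + (-3*29 - 15) = 12699 + (-87 - 15) = 12699 - 102 = 12597)
(w + j(182)) + v(0) = (12597 + (3 + (1/9)*182**2)) + 1/184 = (12597 + (3 + (1/9)*33124)) + 1/184 = (12597 + (3 + 33124/9)) + 1/184 = (12597 + 33151/9) + 1/184 = 146524/9 + 1/184 = 26960425/1656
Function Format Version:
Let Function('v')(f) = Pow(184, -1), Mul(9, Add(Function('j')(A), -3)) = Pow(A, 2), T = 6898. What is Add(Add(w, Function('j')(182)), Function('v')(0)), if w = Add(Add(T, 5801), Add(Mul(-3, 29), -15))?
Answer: Rational(26960425, 1656) ≈ 16280.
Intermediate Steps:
Function('j')(A) = Add(3, Mul(Rational(1, 9), Pow(A, 2)))
Function('v')(f) = Rational(1, 184)
w = 12597 (w = Add(Add(6898, 5801), Add(Mul(-3, 29), -15)) = Add(12699, Add(-87, -15)) = Add(12699, -102) = 12597)
Add(Add(w, Function('j')(182)), Function('v')(0)) = Add(Add(12597, Add(3, Mul(Rational(1, 9), Pow(182, 2)))), Rational(1, 184)) = Add(Add(12597, Add(3, Mul(Rational(1, 9), 33124))), Rational(1, 184)) = Add(Add(12597, Add(3, Rational(33124, 9))), Rational(1, 184)) = Add(Add(12597, Rational(33151, 9)), Rational(1, 184)) = Add(Rational(146524, 9), Rational(1, 184)) = Rational(26960425, 1656)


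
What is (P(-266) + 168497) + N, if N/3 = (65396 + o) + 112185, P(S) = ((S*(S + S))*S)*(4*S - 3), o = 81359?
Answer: 40165164181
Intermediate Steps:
P(S) = 2*S³*(-3 + 4*S) (P(S) = ((S*(2*S))*S)*(-3 + 4*S) = ((2*S²)*S)*(-3 + 4*S) = (2*S³)*(-3 + 4*S) = 2*S³*(-3 + 4*S))
N = 776820 (N = 3*((65396 + 81359) + 112185) = 3*(146755 + 112185) = 3*258940 = 776820)
(P(-266) + 168497) + N = ((-266)³*(-6 + 8*(-266)) + 168497) + 776820 = (-18821096*(-6 - 2128) + 168497) + 776820 = (-18821096*(-2134) + 168497) + 776820 = (40164218864 + 168497) + 776820 = 40164387361 + 776820 = 40165164181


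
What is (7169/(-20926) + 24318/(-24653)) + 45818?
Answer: 23636301832779/515888678 ≈ 45817.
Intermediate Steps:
(7169/(-20926) + 24318/(-24653)) + 45818 = (7169*(-1/20926) + 24318*(-1/24653)) + 45818 = (-7169/20926 - 24318/24653) + 45818 = -685615825/515888678 + 45818 = 23636301832779/515888678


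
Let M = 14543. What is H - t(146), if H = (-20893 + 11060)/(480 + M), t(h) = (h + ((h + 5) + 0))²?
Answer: -1325173640/15023 ≈ -88210.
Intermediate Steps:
t(h) = (5 + 2*h)² (t(h) = (h + ((5 + h) + 0))² = (h + (5 + h))² = (5 + 2*h)²)
H = -9833/15023 (H = (-20893 + 11060)/(480 + 14543) = -9833/15023 ≈ -0.65453)
H - t(146) = -9833/15023 - (5 + 2*146)² = -9833/15023 - (5 + 292)² = -9833/15023 - 1*297² = -9833/15023 - 1*88209 = -9833/15023 - 88209 = -1325173640/15023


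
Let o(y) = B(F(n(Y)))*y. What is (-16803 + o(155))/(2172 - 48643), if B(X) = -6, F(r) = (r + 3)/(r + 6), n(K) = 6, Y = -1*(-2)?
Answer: 17733/46471 ≈ 0.38159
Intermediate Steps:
Y = 2
F(r) = (3 + r)/(6 + r)
o(y) = -6*y
(-16803 + o(155))/(2172 - 48643) = (-16803 - 6*155)/(2172 - 48643) = (-16803 - 930)/(-46471) = -17733*(-1/46471) = 17733/46471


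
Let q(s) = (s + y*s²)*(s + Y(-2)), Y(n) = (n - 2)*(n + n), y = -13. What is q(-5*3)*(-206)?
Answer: 605640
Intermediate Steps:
Y(n) = 2*n*(-2 + n) (Y(n) = (-2 + n)*(2*n) = 2*n*(-2 + n))
q(s) = (16 + s)*(s - 13*s²) (q(s) = (s - 13*s²)*(s + 2*(-2)*(-2 - 2)) = (s - 13*s²)*(s + 2*(-2)*(-4)) = (s - 13*s²)*(s + 16) = (s - 13*s²)*(16 + s) = (16 + s)*(s - 13*s²))
q(-5*3)*(-206) = ((-5*3)*(16 - (-1035)*3 - 13*(-5*3)²))*(-206) = -15*(16 - 207*(-15) - 13*(-15)²)*(-206) = -15*(16 + 3105 - 13*225)*(-206) = -15*(16 + 3105 - 2925)*(-206) = -15*196*(-206) = -2940*(-206) = 605640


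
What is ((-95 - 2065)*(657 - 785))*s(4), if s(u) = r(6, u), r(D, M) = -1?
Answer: -276480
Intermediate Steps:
s(u) = -1
((-95 - 2065)*(657 - 785))*s(4) = ((-95 - 2065)*(657 - 785))*(-1) = -2160*(-128)*(-1) = 276480*(-1) = -276480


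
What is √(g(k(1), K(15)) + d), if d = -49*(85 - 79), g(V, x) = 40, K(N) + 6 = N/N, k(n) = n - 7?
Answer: I*√254 ≈ 15.937*I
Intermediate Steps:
k(n) = -7 + n
K(N) = -5 (K(N) = -6 + N/N = -6 + 1 = -5)
d = -294 (d = -49*6 = -294)
√(g(k(1), K(15)) + d) = √(40 - 294) = √(-254) = I*√254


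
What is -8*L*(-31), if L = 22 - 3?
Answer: 4712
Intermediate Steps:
L = 19
-8*L*(-31) = -8*19*(-31) = -152*(-31) = 4712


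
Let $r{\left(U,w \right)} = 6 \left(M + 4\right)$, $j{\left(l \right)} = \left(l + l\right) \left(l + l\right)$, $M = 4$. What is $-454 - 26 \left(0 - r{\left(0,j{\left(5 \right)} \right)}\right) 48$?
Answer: $59450$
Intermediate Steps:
$j{\left(l \right)} = 4 l^{2}$ ($j{\left(l \right)} = 2 l 2 l = 4 l^{2}$)
$r{\left(U,w \right)} = 48$ ($r{\left(U,w \right)} = 6 \left(4 + 4\right) = 6 \cdot 8 = 48$)
$-454 - 26 \left(0 - r{\left(0,j{\left(5 \right)} \right)}\right) 48 = -454 - 26 \left(0 - 48\right) 48 = -454 - 26 \left(\left(-48\right) 48\right) = -454 - -59904 = -454 + 59904 = 59450$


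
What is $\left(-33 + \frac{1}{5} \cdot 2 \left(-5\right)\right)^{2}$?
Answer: $1225$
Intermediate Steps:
$\left(-33 + \frac{1}{5} \cdot 2 \left(-5\right)\right)^{2} = \left(-33 + \frac{2}{5} \left(-5\right)\right)^{2} = \left(-33 - 2\right)^{2} = \left(-35\right)^{2} = 1225$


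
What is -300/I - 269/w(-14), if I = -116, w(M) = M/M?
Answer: -7726/29 ≈ -266.41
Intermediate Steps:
w(M) = 1
-300/I - 269/w(-14) = -300/(-116) - 269/1 = -300*(-1/116) - 269*1 = 75/29 - 269 = -7726/29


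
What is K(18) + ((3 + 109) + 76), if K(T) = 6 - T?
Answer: 176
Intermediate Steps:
K(18) + ((3 + 109) + 76) = (6 - 1*18) + ((3 + 109) + 76) = (6 - 18) + (112 + 76) = -12 + 188 = 176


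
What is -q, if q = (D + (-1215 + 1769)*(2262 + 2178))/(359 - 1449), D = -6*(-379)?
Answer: 1231017/545 ≈ 2258.7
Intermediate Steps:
D = 2274
q = -1231017/545 (q = (2274 + (-1215 + 1769)*(2262 + 2178))/(359 - 1449) = (2274 + 554*4440)/(-1090) = (2274 + 2459760)*(-1/1090) = 2462034*(-1/1090) = -1231017/545 ≈ -2258.7)
-q = -1*(-1231017/545) = 1231017/545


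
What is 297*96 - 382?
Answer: 28130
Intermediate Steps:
297*96 - 382 = 28512 - 382 = 28130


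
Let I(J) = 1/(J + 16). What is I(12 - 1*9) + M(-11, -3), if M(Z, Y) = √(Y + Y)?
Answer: 1/19 + I*√6 ≈ 0.052632 + 2.4495*I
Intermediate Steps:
M(Z, Y) = √2*√Y (M(Z, Y) = √(2*Y) = √2*√Y)
I(J) = 1/(16 + J)
I(12 - 1*9) + M(-11, -3) = 1/(16 + (12 - 1*9)) + √2*√(-3) = 1/(16 + (12 - 9)) + √2*(I*√3) = 1/(16 + 3) + I*√6 = 1/19 + I*√6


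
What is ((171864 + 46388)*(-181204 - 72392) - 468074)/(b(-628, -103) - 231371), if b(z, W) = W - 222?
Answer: 27674151133/115848 ≈ 2.3888e+5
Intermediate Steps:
b(z, W) = -222 + W
((171864 + 46388)*(-181204 - 72392) - 468074)/(b(-628, -103) - 231371) = ((171864 + 46388)*(-181204 - 72392) - 468074)/((-222 - 103) - 231371) = (218252*(-253596) - 468074)/(-325 - 231371) = (-55347834192 - 468074)/(-231696) = -55348302266*(-1/231696) = 27674151133/115848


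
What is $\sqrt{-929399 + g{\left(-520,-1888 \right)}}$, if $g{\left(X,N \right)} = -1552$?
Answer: $21 i \sqrt{2111} \approx 964.86 i$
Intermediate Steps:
$\sqrt{-929399 + g{\left(-520,-1888 \right)}} = \sqrt{-929399 - 1552} = \sqrt{-930951} = 21 i \sqrt{2111}$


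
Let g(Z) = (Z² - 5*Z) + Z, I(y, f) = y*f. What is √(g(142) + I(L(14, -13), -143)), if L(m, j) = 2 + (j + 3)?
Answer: 2*√5185 ≈ 144.01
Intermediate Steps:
L(m, j) = 5 + j (L(m, j) = 2 + (3 + j) = 5 + j)
I(y, f) = f*y
g(Z) = Z² - 4*Z
√(g(142) + I(L(14, -13), -143)) = √(142*(-4 + 142) - 143*(5 - 13)) = √(142*138 - 143*(-8)) = √(19596 + 1144) = √20740 = 2*√5185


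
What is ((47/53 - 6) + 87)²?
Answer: 18835600/2809 ≈ 6705.4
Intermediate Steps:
((47/53 - 6) + 87)² = (-271/53 + 87)² = (4340/53)² = 18835600/2809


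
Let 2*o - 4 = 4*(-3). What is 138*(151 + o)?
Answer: 20286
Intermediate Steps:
o = -4 (o = 2 + (4*(-3))/2 = 2 + (½)*(-12) = 2 - 6 = -4)
138*(151 + o) = 138*(151 - 4) = 138*147 = 20286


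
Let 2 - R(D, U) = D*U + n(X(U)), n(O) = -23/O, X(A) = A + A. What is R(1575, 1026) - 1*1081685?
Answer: -5535542893/2052 ≈ -2.6976e+6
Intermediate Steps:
X(A) = 2*A
R(D, U) = 2 + 23/(2*U) - D*U (R(D, U) = 2 - (D*U - 23*1/(2*U)) = 2 - (D*U - 23/(2*U)) = 2 - (-23/(2*U) + D*U) = 2 + (23/(2*U) - D*U) = 2 + 23/(2*U) - D*U)
R(1575, 1026) - 1*1081685 = (2 + (23/2)/1026 - 1*1575*1026) - 1*1081685 = (2 + (23/2)*(1/1026) - 1615950) - 1081685 = (2 + 23/2052 - 1615950) - 1081685 = -3315925273/2052 - 1081685 = -5535542893/2052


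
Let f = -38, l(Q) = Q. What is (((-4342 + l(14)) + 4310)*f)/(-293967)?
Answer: -76/32663 ≈ -0.0023268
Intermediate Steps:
(((-4342 + l(14)) + 4310)*f)/(-293967) = (((-4342 + 14) + 4310)*(-38))/(-293967) = ((-4328 + 4310)*(-38))*(-1/293967) = -18*(-38)*(-1/293967) = 684*(-1/293967) = -76/32663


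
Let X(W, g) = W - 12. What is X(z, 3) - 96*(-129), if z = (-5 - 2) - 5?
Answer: 12360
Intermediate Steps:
z = -12 (z = -7 - 5 = -12)
X(W, g) = -12 + W
X(z, 3) - 96*(-129) = (-12 - 12) - 96*(-129) = -24 + 12384 = 12360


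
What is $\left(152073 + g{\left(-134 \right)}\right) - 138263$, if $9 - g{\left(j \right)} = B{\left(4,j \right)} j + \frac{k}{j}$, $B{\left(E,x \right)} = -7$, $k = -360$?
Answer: $\frac{862847}{67} \approx 12878.0$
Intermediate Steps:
$g{\left(j \right)} = 9 + 7 j + \frac{360}{j}$ ($g{\left(j \right)} = 9 - \left(- 7 j - \frac{360}{j}\right) = 9 - \left(- \frac{360}{j} - 7 j\right) = 9 + \left(7 j + \frac{360}{j}\right) = 9 + 7 j + \frac{360}{j}$)
$\left(152073 + g{\left(-134 \right)}\right) - 138263 = \left(152073 + \left(9 + 7 \left(-134\right) + \frac{360}{-134}\right)\right) - 138263 = \left(152073 + \left(9 - 938 + 360 \left(- \frac{1}{134}\right)\right)\right) - 138263 = \left(152073 - \frac{62423}{67}\right) - 138263 = \frac{10126468}{67} - 138263 = \frac{862847}{67}$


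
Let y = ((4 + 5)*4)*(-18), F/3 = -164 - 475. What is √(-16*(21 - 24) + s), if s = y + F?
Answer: I*√2517 ≈ 50.17*I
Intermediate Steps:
F = -1917 (F = 3*(-164 - 475) = 3*(-639) = -1917)
y = -648 (y = (9*4)*(-18) = 36*(-18) = -648)
s = -2565 (s = -648 - 1917 = -2565)
√(-16*(21 - 24) + s) = √(-16*(21 - 24) - 2565) = √(-16*(-3) - 2565) = √(48 - 2565) = √(-2517) = I*√2517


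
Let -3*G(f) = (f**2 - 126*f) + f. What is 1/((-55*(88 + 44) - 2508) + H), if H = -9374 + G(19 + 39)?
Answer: -3/53540 ≈ -5.6033e-5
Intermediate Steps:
G(f) = -f**2/3 + 125*f/3 (G(f) = -((f**2 - 126*f) + f)/3 = -(f**2 - 125*f)/3 = -f**2/3 + 125*f/3)
H = -24236/3 (H = -9374 + (19 + 39)*(125 - (19 + 39))/3 = -9374 + (1/3)*58*(125 - 1*58) = -9374 + (1/3)*58*(125 - 58) = -9374 + (1/3)*58*67 = -9374 + 3886/3 = -24236/3 ≈ -8078.7)
1/((-55*(88 + 44) - 2508) + H) = 1/((-55*(88 + 44) - 2508) - 24236/3) = 1/((-55*132 - 2508) - 24236/3) = 1/((-7260 - 2508) - 24236/3) = 1/(-9768 - 24236/3) = 1/(-53540/3) = -3/53540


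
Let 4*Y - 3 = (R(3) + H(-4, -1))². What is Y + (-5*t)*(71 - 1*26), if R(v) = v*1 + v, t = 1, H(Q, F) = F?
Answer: -218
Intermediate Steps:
R(v) = 2*v (R(v) = v + v = 2*v)
Y = 7 (Y = ¾ + (2*3 - 1)²/4 = ¾ + (6 - 1)²/4 = ¾ + (¼)*5² = ¾ + (¼)*25 = ¾ + 25/4 = 7)
Y + (-5*t)*(71 - 1*26) = 7 + (-5*1)*(71 - 1*26) = 7 - 5*(71 - 26) = 7 - 5*45 = 7 - 225 = -218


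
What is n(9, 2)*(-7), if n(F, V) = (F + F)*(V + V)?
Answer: -504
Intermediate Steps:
n(F, V) = 4*F*V (n(F, V) = (2*F)*(2*V) = 4*F*V)
n(9, 2)*(-7) = (4*9*2)*(-7) = 72*(-7) = -504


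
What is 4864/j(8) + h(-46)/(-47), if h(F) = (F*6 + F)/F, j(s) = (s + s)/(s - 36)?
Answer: -400071/47 ≈ -8512.2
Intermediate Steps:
j(s) = 2*s/(-36 + s) (j(s) = (2*s)/(-36 + s) = 2*s/(-36 + s))
h(F) = 7 (h(F) = (6*F + F)/F = (7*F)/F = 7)
4864/j(8) + h(-46)/(-47) = 4864/((2*8/(-36 + 8))) + 7/(-47) = 4864/((2*8/(-28))) + 7*(-1/47) = 4864/((2*8*(-1/28))) - 7/47 = 4864/(-4/7) - 7/47 = 4864*(-7/4) - 7/47 = -8512 - 7/47 = -400071/47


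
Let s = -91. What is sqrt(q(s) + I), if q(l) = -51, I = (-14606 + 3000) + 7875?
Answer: I*sqrt(3782) ≈ 61.498*I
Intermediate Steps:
I = -3731 (I = -11606 + 7875 = -3731)
sqrt(q(s) + I) = sqrt(-51 - 3731) = sqrt(-3782) = I*sqrt(3782)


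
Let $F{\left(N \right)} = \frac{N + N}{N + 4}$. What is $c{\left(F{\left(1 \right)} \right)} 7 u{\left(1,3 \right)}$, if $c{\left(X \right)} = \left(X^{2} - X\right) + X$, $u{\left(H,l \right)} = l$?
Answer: $\frac{84}{25} \approx 3.36$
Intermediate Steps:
$F{\left(N \right)} = \frac{2 N}{4 + N}$
$c{\left(X \right)} = X^{2}$
$c{\left(F{\left(1 \right)} \right)} 7 u{\left(1,3 \right)} = \left(2 \cdot 1 \frac{1}{4 + 1}\right)^{2} \cdot 7 \cdot 3 = \left(2 \cdot 1 \cdot \frac{1}{5}\right)^{2} \cdot 7 \cdot 3 = \left(\frac{2}{5}\right)^{2} \cdot 7 \cdot 3 = \frac{4}{25} \cdot 7 \cdot 3 = \frac{28}{25} \cdot 3 = \frac{84}{25}$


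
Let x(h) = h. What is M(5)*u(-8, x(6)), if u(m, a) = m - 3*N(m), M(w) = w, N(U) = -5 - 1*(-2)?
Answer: 5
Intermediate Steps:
N(U) = -3 (N(U) = -5 + 2 = -3)
u(m, a) = 9 + m (u(m, a) = m - 3*(-3) = m + 9 = 9 + m)
M(5)*u(-8, x(6)) = 5*(9 - 8) = 5*1 = 5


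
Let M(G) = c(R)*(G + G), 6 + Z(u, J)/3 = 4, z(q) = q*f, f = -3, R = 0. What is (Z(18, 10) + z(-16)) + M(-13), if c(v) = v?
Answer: 42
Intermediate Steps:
z(q) = -3*q (z(q) = q*(-3) = -3*q)
Z(u, J) = -6 (Z(u, J) = -18 + 3*4 = -18 + 12 = -6)
M(G) = 0 (M(G) = 0*(G + G) = 0*(2*G) = 0)
(Z(18, 10) + z(-16)) + M(-13) = (-6 - 3*(-16)) + 0 = (-6 + 48) + 0 = 42 + 0 = 42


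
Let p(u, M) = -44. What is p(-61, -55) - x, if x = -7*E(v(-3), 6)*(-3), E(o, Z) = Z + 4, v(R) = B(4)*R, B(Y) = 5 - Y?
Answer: -254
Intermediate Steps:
v(R) = R (v(R) = (5 - 1*4)*R = (5 - 4)*R = 1*R = R)
E(o, Z) = 4 + Z
x = 210 (x = -7*(4 + 6)*(-3) = -7*10*(-3) = -70*(-3) = 210)
p(-61, -55) - x = -44 - 1*210 = -44 - 210 = -254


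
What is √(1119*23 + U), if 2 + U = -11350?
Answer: √14385 ≈ 119.94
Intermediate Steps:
U = -11352 (U = -2 - 11350 = -11352)
√(1119*23 + U) = √(1119*23 - 11352) = √(25737 - 11352) = √14385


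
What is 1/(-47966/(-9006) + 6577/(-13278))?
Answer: 6643426/32092227 ≈ 0.20701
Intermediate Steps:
1/(-47966/(-9006) + 6577/(-13278)) = 1/(-47966*(-1/9006) + 6577*(-1/13278)) = 1/(23983/4503 - 6577/13278) = 1/(32092227/6643426) = 6643426/32092227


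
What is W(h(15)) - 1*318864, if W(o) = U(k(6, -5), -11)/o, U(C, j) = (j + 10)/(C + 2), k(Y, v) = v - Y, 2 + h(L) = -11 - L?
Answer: -80353729/252 ≈ -3.1886e+5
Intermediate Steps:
h(L) = -13 - L (h(L) = -2 + (-11 - L) = -13 - L)
U(C, j) = (10 + j)/(2 + C)
W(o) = 1/(9*o) (W(o) = ((10 - 11)/(2 + (-5 - 1*6)))/o = (-1/(2 + (-5 - 6)))/o = (-1/(2 - 11))/o = (-1/(-9))/o = (-⅑*(-1))/o = 1/(9*o))
W(h(15)) - 1*318864 = 1/(9*(-13 - 1*15)) - 1*318864 = 1/(9*(-13 - 15)) - 318864 = (⅑)/(-28) - 318864 = (⅑)*(-1/28) - 318864 = -1/252 - 318864 = -80353729/252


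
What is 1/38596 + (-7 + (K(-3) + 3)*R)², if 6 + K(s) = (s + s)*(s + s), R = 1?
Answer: 26090897/38596 ≈ 676.00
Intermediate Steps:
K(s) = -6 + 4*s² (K(s) = -6 + (s + s)*(s + s) = -6 + (2*s)*(2*s) = -6 + 4*s²)
1/38596 + (-7 + (K(-3) + 3)*R)² = 1/38596 + (-7 + ((-6 + 4*(-3)²) + 3)*1)² = 1/38596 + (-7 + ((-6 + 4*9) + 3)*1)² = 1/38596 + (-7 + ((-6 + 36) + 3)*1)² = 1/38596 + (-7 + (30 + 3)*1)² = 1/38596 + (-7 + 33*1)² = 1/38596 + (-7 + 33)² = 1/38596 + 26² = 1/38596 + 676 = 26090897/38596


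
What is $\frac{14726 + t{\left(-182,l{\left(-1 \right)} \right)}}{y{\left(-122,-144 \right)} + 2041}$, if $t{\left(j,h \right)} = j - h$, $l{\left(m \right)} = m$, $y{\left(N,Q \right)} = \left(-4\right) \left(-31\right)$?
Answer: $\frac{2909}{433} \approx 6.7182$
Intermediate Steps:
$y{\left(N,Q \right)} = 124$
$\frac{14726 + t{\left(-182,l{\left(-1 \right)} \right)}}{y{\left(-122,-144 \right)} + 2041} = \frac{14726 - 181}{124 + 2041} = \frac{14726 + \left(-182 + 1\right)}{2165} = \left(14726 - 181\right) \frac{1}{2165} = 14545 \cdot \frac{1}{2165} = \frac{2909}{433}$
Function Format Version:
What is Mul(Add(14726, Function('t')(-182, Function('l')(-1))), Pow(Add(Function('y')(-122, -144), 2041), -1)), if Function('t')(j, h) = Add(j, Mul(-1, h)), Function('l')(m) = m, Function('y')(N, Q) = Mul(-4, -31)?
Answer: Rational(2909, 433) ≈ 6.7182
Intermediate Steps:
Function('y')(N, Q) = 124
Mul(Add(14726, Function('t')(-182, Function('l')(-1))), Pow(Add(Function('y')(-122, -144), 2041), -1)) = Mul(Add(14726, Add(-182, Mul(-1, -1))), Pow(Add(124, 2041), -1)) = Mul(Add(14726, Add(-182, 1)), Pow(2165, -1)) = Mul(Add(14726, -181), Rational(1, 2165)) = Mul(14545, Rational(1, 2165)) = Rational(2909, 433)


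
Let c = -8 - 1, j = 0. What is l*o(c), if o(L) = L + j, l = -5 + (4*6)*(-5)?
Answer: 1125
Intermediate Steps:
c = -9
l = -125 (l = -5 + 24*(-5) = -5 - 120 = -125)
o(L) = L (o(L) = L + 0 = L)
l*o(c) = -125*(-9) = 1125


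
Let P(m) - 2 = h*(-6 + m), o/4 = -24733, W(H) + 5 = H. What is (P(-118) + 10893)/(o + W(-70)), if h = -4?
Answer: -11391/99007 ≈ -0.11505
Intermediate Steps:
W(H) = -5 + H
o = -98932 (o = 4*(-24733) = -98932)
P(m) = 26 - 4*m (P(m) = 2 - 4*(-6 + m) = 2 + (24 - 4*m) = 26 - 4*m)
(P(-118) + 10893)/(o + W(-70)) = ((26 - 4*(-118)) + 10893)/(-98932 + (-5 - 70)) = ((26 + 472) + 10893)/(-98932 - 75) = (498 + 10893)/(-99007) = 11391*(-1/99007) = -11391/99007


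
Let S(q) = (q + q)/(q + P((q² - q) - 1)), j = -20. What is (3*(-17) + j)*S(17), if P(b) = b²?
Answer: -1207/36729 ≈ -0.032862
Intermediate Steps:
S(q) = 2*q/(q + (-1 + q² - q)²) (S(q) = (q + q)/(q + ((q² - q) - 1)²) = (2*q)/(q + (-1 + q² - q)²) = 2*q/(q + (-1 + q² - q)²))
(3*(-17) + j)*S(17) = (3*(-17) - 20)*(2*17/(17 + (1 + 17 - 1*17²)²)) = (-51 - 20)*(2*17/(17 + (1 + 17 - 1*289)²)) = -142*17/(17 + (1 + 17 - 289)²) = -142*17/(17 + (-271)²) = -142*17/(17 + 73441) = -142*17/73458 = -71*17/36729 = -1207/36729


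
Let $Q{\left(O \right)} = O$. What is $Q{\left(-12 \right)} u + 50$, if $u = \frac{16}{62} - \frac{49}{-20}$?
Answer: $\frac{2713}{155} \approx 17.503$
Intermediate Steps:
$u = \frac{1679}{620}$ ($u = 16 \cdot \frac{1}{62} - - \frac{49}{20} = \frac{8}{31} + \frac{49}{20} = \frac{1679}{620} \approx 2.7081$)
$Q{\left(-12 \right)} u + 50 = \left(-12\right) \frac{1679}{620} + 50 = - \frac{5037}{155} + 50 = \frac{2713}{155}$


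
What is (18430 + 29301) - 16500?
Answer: 31231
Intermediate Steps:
(18430 + 29301) - 16500 = 47731 - 16500 = 31231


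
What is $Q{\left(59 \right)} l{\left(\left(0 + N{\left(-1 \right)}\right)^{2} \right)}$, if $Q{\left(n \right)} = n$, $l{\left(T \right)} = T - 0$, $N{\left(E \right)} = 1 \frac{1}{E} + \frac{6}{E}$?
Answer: $2891$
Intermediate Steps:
$N{\left(E \right)} = \frac{7}{E}$ ($N{\left(E \right)} = \frac{1}{E} + \frac{6}{E} = \frac{7}{E}$)
$l{\left(T \right)} = T$ ($l{\left(T \right)} = T + 0 = T$)
$Q{\left(59 \right)} l{\left(\left(0 + N{\left(-1 \right)}\right)^{2} \right)} = 59 \left(0 + \frac{7}{-1}\right)^{2} = 59 \left(0 + 7 \left(-1\right)\right)^{2} = 59 \left(0 - 7\right)^{2} = 59 \left(-7\right)^{2} = 59 \cdot 49 = 2891$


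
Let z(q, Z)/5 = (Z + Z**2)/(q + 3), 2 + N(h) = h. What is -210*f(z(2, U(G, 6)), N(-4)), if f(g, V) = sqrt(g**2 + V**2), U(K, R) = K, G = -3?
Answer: -1260*sqrt(2) ≈ -1781.9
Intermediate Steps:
N(h) = -2 + h
z(q, Z) = 5*(Z + Z**2)/(3 + q) (z(q, Z) = 5*((Z + Z**2)/(q + 3)) = 5*((Z + Z**2)/(3 + q)) = 5*(Z + Z**2)/(3 + q))
f(g, V) = sqrt(V**2 + g**2)
-210*f(z(2, U(G, 6)), N(-4)) = -210*sqrt((-2 - 4)**2 + (5*(-3)*(1 - 3)/(3 + 2))**2) = -210*sqrt((-6)**2 + (5*(-3)*(-2)/5)**2) = -210*sqrt(36 + (5*(-3)*(1/5)*(-2))**2) = -210*sqrt(36 + 6**2) = -210*sqrt(36 + 36) = -1260*sqrt(2)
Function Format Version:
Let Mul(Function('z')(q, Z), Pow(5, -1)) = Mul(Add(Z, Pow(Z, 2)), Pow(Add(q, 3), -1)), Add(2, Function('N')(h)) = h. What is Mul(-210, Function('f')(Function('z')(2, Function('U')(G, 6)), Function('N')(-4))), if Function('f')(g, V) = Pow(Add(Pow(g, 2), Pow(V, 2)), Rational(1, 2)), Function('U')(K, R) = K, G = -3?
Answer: Mul(-1260, Pow(2, Rational(1, 2))) ≈ -1781.9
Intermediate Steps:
Function('N')(h) = Add(-2, h)
Function('z')(q, Z) = Mul(5, Pow(Add(3, q), -1), Add(Z, Pow(Z, 2))) (Function('z')(q, Z) = Mul(5, Mul(Add(Z, Pow(Z, 2)), Pow(Add(q, 3), -1))) = Mul(5, Mul(Add(Z, Pow(Z, 2)), Pow(Add(3, q), -1))) = Mul(5, Mul(Pow(Add(3, q), -1), Add(Z, Pow(Z, 2)))) = Mul(5, Pow(Add(3, q), -1), Add(Z, Pow(Z, 2))))
Function('f')(g, V) = Pow(Add(Pow(V, 2), Pow(g, 2)), Rational(1, 2))
Mul(-210, Function('f')(Function('z')(2, Function('U')(G, 6)), Function('N')(-4))) = Mul(-210, Pow(Add(Pow(Add(-2, -4), 2), Pow(Mul(5, -3, Pow(Add(3, 2), -1), Add(1, -3)), 2)), Rational(1, 2))) = Mul(-210, Pow(Add(Pow(-6, 2), Pow(Mul(5, -3, Pow(5, -1), -2), 2)), Rational(1, 2))) = Mul(-210, Pow(Add(36, Pow(Mul(5, -3, Rational(1, 5), -2), 2)), Rational(1, 2))) = Mul(-210, Pow(Add(36, Pow(6, 2)), Rational(1, 2))) = Mul(-210, Pow(Add(36, 36), Rational(1, 2))) = Mul(-210, Pow(72, Rational(1, 2))) = Mul(-210, Mul(6, Pow(2, Rational(1, 2)))) = Mul(-1260, Pow(2, Rational(1, 2)))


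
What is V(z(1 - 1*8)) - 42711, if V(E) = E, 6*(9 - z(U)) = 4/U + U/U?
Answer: -597829/14 ≈ -42702.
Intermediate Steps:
z(U) = 53/6 - 2/(3*U) (z(U) = 9 - (4/U + U/U)/6 = 9 - (4/U + 1)/6 = 9 - (1 + 4/U)/6 = 9 + (-⅙ - 2/(3*U)) = 53/6 - 2/(3*U))
V(z(1 - 1*8)) - 42711 = (-4 + 53*(1 - 1*8))/(6*(1 - 1*8)) - 42711 = (-4 + 53*(1 - 8))/(6*(1 - 8)) - 42711 = (⅙)*(-4 + 53*(-7))/(-7) - 42711 = (⅙)*(-⅐)*(-4 - 371) - 42711 = (⅙)*(-⅐)*(-375) - 42711 = 125/14 - 42711 = -597829/14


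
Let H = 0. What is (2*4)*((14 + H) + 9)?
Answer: 184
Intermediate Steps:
(2*4)*((14 + H) + 9) = (2*4)*((14 + 0) + 9) = 8*(14 + 9) = 8*23 = 184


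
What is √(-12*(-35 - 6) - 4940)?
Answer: 4*I*√278 ≈ 66.693*I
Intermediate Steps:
√(-12*(-35 - 6) - 4940) = √(-12*(-41) - 4940) = √(492 - 4940) = √(-4448) = 4*I*√278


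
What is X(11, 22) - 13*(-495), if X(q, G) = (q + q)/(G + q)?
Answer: 19307/3 ≈ 6435.7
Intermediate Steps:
X(q, G) = 2*q/(G + q) (X(q, G) = (2*q)/(G + q) = 2*q/(G + q))
X(11, 22) - 13*(-495) = 2*11/(22 + 11) - 13*(-495) = 2*11/33 + 6435 = 2*11*(1/33) + 6435 = 2/3 + 6435 = 19307/3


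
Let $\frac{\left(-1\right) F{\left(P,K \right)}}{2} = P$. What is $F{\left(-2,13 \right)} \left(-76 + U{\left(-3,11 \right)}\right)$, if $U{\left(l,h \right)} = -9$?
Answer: $-340$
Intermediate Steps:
$F{\left(P,K \right)} = - 2 P$
$F{\left(-2,13 \right)} \left(-76 + U{\left(-3,11 \right)}\right) = \left(-2\right) \left(-2\right) \left(-76 - 9\right) = 4 \left(-85\right) = -340$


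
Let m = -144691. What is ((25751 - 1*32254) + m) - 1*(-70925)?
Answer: -80269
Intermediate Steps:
((25751 - 1*32254) + m) - 1*(-70925) = ((25751 - 1*32254) - 144691) - 1*(-70925) = ((25751 - 32254) - 144691) + 70925 = (-6503 - 144691) + 70925 = -151194 + 70925 = -80269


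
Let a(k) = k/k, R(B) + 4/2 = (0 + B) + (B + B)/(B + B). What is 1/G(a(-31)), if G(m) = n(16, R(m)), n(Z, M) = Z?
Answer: 1/16 ≈ 0.062500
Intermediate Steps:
R(B) = -1 + B (R(B) = -2 + ((0 + B) + (B + B)/(B + B)) = -2 + (B + (2*B)/((2*B))) = -2 + (B + (2*B)*(1/(2*B))) = -2 + (B + 1) = -2 + (1 + B) = -1 + B)
a(k) = 1
G(m) = 16
1/G(a(-31)) = 1/16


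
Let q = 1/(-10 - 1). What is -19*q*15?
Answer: 285/11 ≈ 25.909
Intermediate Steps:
q = -1/11 (q = 1/(-11) = -1/11 ≈ -0.090909)
-19*q*15 = -19*(-1/11)*15 = (19/11)*15 = 285/11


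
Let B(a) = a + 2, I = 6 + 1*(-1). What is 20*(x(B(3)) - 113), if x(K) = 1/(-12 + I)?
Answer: -15840/7 ≈ -2262.9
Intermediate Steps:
I = 5 (I = 6 - 1 = 5)
B(a) = 2 + a
x(K) = -⅐ (x(K) = 1/(-12 + 5) = 1/(-7) = -⅐)
20*(x(B(3)) - 113) = 20*(-⅐ - 113) = 20*(-792/7) = -15840/7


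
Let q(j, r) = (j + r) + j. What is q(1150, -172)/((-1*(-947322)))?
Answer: 1064/473661 ≈ 0.0022463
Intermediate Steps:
q(j, r) = r + 2*j
q(1150, -172)/((-1*(-947322))) = (-172 + 2*1150)/((-1*(-947322))) = (-172 + 2300)/947322 = 2128*(1/947322) = 1064/473661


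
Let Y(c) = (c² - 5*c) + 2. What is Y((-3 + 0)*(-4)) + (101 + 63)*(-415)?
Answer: -67974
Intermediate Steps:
Y(c) = 2 + c² - 5*c
Y((-3 + 0)*(-4)) + (101 + 63)*(-415) = (2 + ((-3 + 0)*(-4))² - 5*(-3 + 0)*(-4)) + (101 + 63)*(-415) = (2 + (-3*(-4))² - (-15)*(-4)) + 164*(-415) = (2 + 12² - 5*12) - 68060 = (2 + 144 - 60) - 68060 = 86 - 68060 = -67974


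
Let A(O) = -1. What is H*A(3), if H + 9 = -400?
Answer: 409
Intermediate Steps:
H = -409 (H = -9 - 400 = -409)
H*A(3) = -409*(-1) = 409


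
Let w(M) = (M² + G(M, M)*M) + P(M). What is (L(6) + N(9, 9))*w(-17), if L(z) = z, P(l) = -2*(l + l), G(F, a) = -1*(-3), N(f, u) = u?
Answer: 4590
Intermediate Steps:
G(F, a) = 3
P(l) = -4*l
w(M) = M² - M (w(M) = (M² + 3*M) - 4*M = M² - M)
(L(6) + N(9, 9))*w(-17) = (6 + 9)*(-17*(-1 - 17)) = 15*(-17*(-18)) = 15*306 = 4590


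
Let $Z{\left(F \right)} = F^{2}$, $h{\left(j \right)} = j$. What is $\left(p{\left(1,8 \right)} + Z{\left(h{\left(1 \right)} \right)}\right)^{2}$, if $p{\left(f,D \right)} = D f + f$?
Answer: $100$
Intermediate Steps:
$p{\left(f,D \right)} = f + D f$
$\left(p{\left(1,8 \right)} + Z{\left(h{\left(1 \right)} \right)}\right)^{2} = \left(1 \left(1 + 8\right) + 1^{2}\right)^{2} = \left(1 \cdot 9 + 1\right)^{2} = \left(9 + 1\right)^{2} = 10^{2} = 100$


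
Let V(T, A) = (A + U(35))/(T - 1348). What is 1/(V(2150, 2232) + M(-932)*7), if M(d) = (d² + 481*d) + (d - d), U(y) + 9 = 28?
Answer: 802/2359746099 ≈ 3.3987e-7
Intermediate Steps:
U(y) = 19 (U(y) = -9 + 28 = 19)
V(T, A) = (19 + A)/(-1348 + T) (V(T, A) = (A + 19)/(T - 1348) = (19 + A)/(-1348 + T))
M(d) = d² + 481*d (M(d) = (d² + 481*d) + 0 = d² + 481*d)
1/(V(2150, 2232) + M(-932)*7) = 1/((19 + 2232)/(-1348 + 2150) - 932*(481 - 932)*7) = 1/(2251/802 - 932*(-451)*7) = 1/((1/802)*2251 + 420332*7) = 1/(2251/802 + 2942324) = 1/(2359746099/802) = 802/2359746099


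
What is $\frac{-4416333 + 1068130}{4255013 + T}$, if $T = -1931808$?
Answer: $- \frac{3348203}{2323205} \approx -1.4412$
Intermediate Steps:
$\frac{-4416333 + 1068130}{4255013 + T} = \frac{-4416333 + 1068130}{4255013 - 1931808} = - \frac{3348203}{2323205}$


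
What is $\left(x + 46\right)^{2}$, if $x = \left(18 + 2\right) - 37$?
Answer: $841$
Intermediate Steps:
$x = -17$ ($x = 20 - 37 = -17$)
$\left(x + 46\right)^{2} = \left(-17 + 46\right)^{2} = 29^{2} = 841$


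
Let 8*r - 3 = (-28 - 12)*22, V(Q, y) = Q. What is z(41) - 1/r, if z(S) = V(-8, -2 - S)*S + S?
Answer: -251691/877 ≈ -286.99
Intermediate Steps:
r = -877/8 (r = 3/8 + ((-28 - 12)*22)/8 = 3/8 + (-40*22)/8 = 3/8 + (1/8)*(-880) = 3/8 - 110 = -877/8 ≈ -109.63)
z(S) = -7*S (z(S) = -8*S + S = -7*S)
z(41) - 1/r = -7*41 - 1/(-877/8) = -287 - 1*(-8/877) = -287 + 8/877 = -251691/877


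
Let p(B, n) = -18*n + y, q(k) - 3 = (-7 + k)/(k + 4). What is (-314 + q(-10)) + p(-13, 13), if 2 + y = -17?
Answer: -3367/6 ≈ -561.17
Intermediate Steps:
y = -19 (y = -2 - 17 = -19)
q(k) = 3 + (-7 + k)/(4 + k) (q(k) = 3 + (-7 + k)/(k + 4) = 3 + (-7 + k)/(4 + k))
p(B, n) = -19 - 18*n (p(B, n) = -18*n - 19 = -19 - 18*n)
(-314 + q(-10)) + p(-13, 13) = (-314 + (5 + 4*(-10))/(4 - 10)) + (-19 - 18*13) = (-314 + (5 - 40)/(-6)) + (-19 - 234) = (-314 - 1/6*(-35)) - 253 = (-314 + 35/6) - 253 = -1849/6 - 253 = -3367/6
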